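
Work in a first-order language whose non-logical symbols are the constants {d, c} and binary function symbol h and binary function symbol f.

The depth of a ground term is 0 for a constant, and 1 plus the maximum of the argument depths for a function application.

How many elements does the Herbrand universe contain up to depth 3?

81610

Let N_k = |{terms of depth ≤ k}|. Then N_0 = 2 and N_k = 2 + N_{k-1}^2 + N_{k-1}^2 for k ≥ 1 (one summand per function symbol, arity giving the exponent).
N_0 = 2
N_1 = 2 + 2^2 + 2^2 = 10
N_2 = 2 + 10^2 + 10^2 = 202
N_3 = 2 + 202^2 + 202^2 = 81610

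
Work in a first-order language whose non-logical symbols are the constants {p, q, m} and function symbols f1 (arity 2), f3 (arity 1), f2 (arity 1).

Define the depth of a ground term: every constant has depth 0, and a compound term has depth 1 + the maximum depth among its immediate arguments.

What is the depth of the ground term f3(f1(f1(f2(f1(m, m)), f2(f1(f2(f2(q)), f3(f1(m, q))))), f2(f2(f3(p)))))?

depth(f1(m, m)) = 1 + max(0, 0) = 1
depth(f2(f1(m, m))) = 1 + depth(f1(m, m)) = 1 + 1 = 2
depth(f2(q)) = 1 + depth(q) = 1 + 0 = 1
depth(f2(f2(q))) = 1 + depth(f2(q)) = 1 + 1 = 2
depth(f1(m, q)) = 1 + max(0, 0) = 1
depth(f3(f1(m, q))) = 1 + depth(f1(m, q)) = 1 + 1 = 2
depth(f1(f2(f2(q)), f3(f1(m, q)))) = 1 + max(2, 2) = 3
depth(f2(f1(f2(f2(q)), f3(f1(m, q))))) = 1 + depth(f1(f2(f2(q)), f3(f1(m, q)))) = 1 + 3 = 4
depth(f1(f2(f1(m, m)), f2(f1(f2(f2(q)), f3(f1(m, q)))))) = 1 + max(2, 4) = 5
depth(f3(p)) = 1 + depth(p) = 1 + 0 = 1
depth(f2(f3(p))) = 1 + depth(f3(p)) = 1 + 1 = 2
depth(f2(f2(f3(p)))) = 1 + depth(f2(f3(p))) = 1 + 2 = 3
depth(f1(f1(f2(f1(m, m)), f2(f1(f2(f2(q)), f3(f1(m, q))))), f2(f2(f3(p))))) = 1 + max(5, 3) = 6
depth(f3(f1(f1(f2(f1(m, m)), f2(f1(f2(f2(q)), f3(f1(m, q))))), f2(f2(f3(p)))))) = 1 + depth(f1(f1(f2(f1(m, m)), f2(f1(f2(f2(q)), f3(f1(m, q))))), f2(f2(f3(p))))) = 1 + 6 = 7

7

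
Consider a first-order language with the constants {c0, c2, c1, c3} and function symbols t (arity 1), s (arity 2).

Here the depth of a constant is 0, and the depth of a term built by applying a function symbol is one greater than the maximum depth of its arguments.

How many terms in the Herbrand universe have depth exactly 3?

364820

Count level by level. With function symbols t/1, s/2, the terms of depth ≤ k are the 4 constants together with each function applied to depth-≤(k−1) tuples, so N_k = 4 + N_{k-1} + N_{k-1}^2.
N_0 = 4
N_1 = 4 + 4 + 4^2 = 24
N_2 = 4 + 24 + 24^2 = 604
N_3 = 4 + 604 + 604^2 = 365424
Terms of depth exactly 3: N_3 − N_2 = 365424 − 604 = 364820.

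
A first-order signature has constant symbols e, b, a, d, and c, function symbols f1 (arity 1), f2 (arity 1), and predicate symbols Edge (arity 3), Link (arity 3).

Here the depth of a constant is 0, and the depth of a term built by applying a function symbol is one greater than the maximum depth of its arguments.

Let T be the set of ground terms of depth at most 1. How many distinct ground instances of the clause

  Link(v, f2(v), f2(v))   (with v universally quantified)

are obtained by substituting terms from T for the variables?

15

Ground terms of depth ≤ 1:
  Write N_k for the number of ground terms of depth ≤ k. A term of depth ≤ k is either a constant or a function symbol applied to arguments of depth ≤ k−1, so N_k = 5 + N_{k-1} + N_{k-1}.
  N_0 = 5
  N_1 = 5 + 5 + 5 = 15
So there are 15 ground terms available for substitution.
The clause has 1 distinct variable (v), which appears in the body. In the free term algebra distinct substitutions yield syntactically distinct ground instances.
Number of ground instances = 15.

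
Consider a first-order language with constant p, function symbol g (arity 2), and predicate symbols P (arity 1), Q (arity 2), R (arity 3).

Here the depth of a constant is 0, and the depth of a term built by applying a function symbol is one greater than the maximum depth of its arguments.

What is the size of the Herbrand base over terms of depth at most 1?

14

First count ground terms of depth ≤ 1.
Write N_k for the number of ground terms of depth ≤ k. A term of depth ≤ k is either a constant or a function symbol applied to arguments of depth ≤ k−1, so N_k = 1 + N_{k-1}^2.
N_0 = 1
N_1 = 1 + 1^2 = 2
So |H| = 2.
For each predicate symbol, the number of ground atoms is |H| raised to its arity; summing:
  P: 2;  Q: 2^2 = 4;  R: 2^3 = 8
Total ground atoms: 2 + 4 + 8 = 14.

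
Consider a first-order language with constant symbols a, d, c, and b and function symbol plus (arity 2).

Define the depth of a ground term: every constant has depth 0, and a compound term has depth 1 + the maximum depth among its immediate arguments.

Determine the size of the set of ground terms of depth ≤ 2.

Let N_k = |{terms of depth ≤ k}|. Then N_0 = 4 and N_k = 4 + N_{k-1}^2 for k ≥ 1 (one summand per function symbol, arity giving the exponent).
N_0 = 4
N_1 = 4 + 4^2 = 20
N_2 = 4 + 20^2 = 404

404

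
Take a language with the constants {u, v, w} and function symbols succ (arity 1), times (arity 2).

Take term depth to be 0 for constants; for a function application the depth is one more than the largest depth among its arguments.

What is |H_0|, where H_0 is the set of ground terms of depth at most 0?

Count level by level. With function symbols succ/1, times/2, the terms of depth ≤ k are the 3 constants together with each function applied to depth-≤(k−1) tuples, so N_k = 3 + N_{k-1} + N_{k-1}^2.
N_0 = 3
Explicitly: u, v, w.

3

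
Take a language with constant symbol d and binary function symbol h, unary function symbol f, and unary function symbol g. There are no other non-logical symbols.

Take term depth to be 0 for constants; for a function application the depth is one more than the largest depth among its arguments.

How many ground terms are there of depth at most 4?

Let N_k = |{terms of depth ≤ k}|. Then N_0 = 1 and N_k = 1 + N_{k-1}^2 + N_{k-1} + N_{k-1} for k ≥ 1 (one summand per function symbol, arity giving the exponent).
N_0 = 1
N_1 = 1 + 1^2 + 1 + 1 = 4
N_2 = 1 + 4^2 + 4 + 4 = 25
N_3 = 1 + 25^2 + 25 + 25 = 676
N_4 = 1 + 676^2 + 676 + 676 = 458329

458329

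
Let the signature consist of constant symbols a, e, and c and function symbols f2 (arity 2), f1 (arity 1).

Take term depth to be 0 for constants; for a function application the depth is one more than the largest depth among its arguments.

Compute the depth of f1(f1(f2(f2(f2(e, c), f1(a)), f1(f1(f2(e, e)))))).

6

depth(f2(e, c)) = 1 + max(0, 0) = 1
depth(f1(a)) = 1 + depth(a) = 1 + 0 = 1
depth(f2(f2(e, c), f1(a))) = 1 + max(1, 1) = 2
depth(f2(e, e)) = 1 + max(0, 0) = 1
depth(f1(f2(e, e))) = 1 + depth(f2(e, e)) = 1 + 1 = 2
depth(f1(f1(f2(e, e)))) = 1 + depth(f1(f2(e, e))) = 1 + 2 = 3
depth(f2(f2(f2(e, c), f1(a)), f1(f1(f2(e, e))))) = 1 + max(2, 3) = 4
depth(f1(f2(f2(f2(e, c), f1(a)), f1(f1(f2(e, e)))))) = 1 + depth(f2(f2(f2(e, c), f1(a)), f1(f1(f2(e, e))))) = 1 + 4 = 5
depth(f1(f1(f2(f2(f2(e, c), f1(a)), f1(f1(f2(e, e))))))) = 1 + depth(f1(f2(f2(f2(e, c), f1(a)), f1(f1(f2(e, e)))))) = 1 + 5 = 6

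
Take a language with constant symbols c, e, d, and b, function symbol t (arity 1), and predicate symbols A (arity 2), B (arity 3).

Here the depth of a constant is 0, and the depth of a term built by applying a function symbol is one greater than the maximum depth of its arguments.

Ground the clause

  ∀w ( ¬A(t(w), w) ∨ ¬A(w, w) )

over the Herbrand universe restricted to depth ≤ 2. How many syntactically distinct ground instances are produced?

12

Ground terms of depth ≤ 2:
  Let N_k = |{terms of depth ≤ k}|. Then N_0 = 4 and N_k = 4 + N_{k-1} for k ≥ 1 (one summand per function symbol, arity giving the exponent).
  N_0 = 4
  N_1 = 4 + 4 = 8
  N_2 = 4 + 8 = 12
So there are 12 ground terms available for substitution.
The variable w ranges independently over the available ground terms, and distinct assignments produce distinct instances.
Number of ground instances = 12.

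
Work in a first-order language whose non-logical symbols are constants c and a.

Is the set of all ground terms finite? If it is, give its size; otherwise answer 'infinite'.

2

There are no function symbols, so every ground term is one of the 2 constants.
The Herbrand universe is {c, a}, which is finite with 2 elements.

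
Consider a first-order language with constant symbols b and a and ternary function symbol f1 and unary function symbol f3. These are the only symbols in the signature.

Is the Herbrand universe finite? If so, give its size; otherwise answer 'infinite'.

infinite

The signature has at least one function symbol (f1, arity 3) and at least one constant (b).
Iterating f1 gives infinitely many distinct ground terms: b, f1(b, b, b), f1(f1(b, b, b), f1(b, b, b), f1(b, b, b)), ...
So the Herbrand universe is infinite.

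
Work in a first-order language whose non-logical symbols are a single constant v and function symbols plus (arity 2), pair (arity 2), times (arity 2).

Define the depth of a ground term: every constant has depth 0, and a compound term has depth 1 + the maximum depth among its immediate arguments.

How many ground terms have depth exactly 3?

7155

Let N_k count ground terms of depth at most k. Each non-constant term of depth ≤ k is some function symbol applied to depth-≤(k−1) arguments, giving N_k = 1 + N_{k-1}^2 + N_{k-1}^2 + N_{k-1}^2.
N_0 = 1
N_1 = 1 + 1^2 + 1^2 + 1^2 = 4
N_2 = 1 + 4^2 + 4^2 + 4^2 = 49
N_3 = 1 + 49^2 + 49^2 + 49^2 = 7204
Terms of depth exactly 3: N_3 − N_2 = 7204 − 49 = 7155.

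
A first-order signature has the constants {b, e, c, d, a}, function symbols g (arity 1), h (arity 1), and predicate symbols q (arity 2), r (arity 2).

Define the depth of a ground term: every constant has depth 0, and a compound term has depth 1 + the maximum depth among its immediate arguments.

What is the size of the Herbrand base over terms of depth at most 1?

450

First count ground terms of depth ≤ 1.
Count level by level. With function symbols g/1, h/1, the terms of depth ≤ k are the 5 constants together with each function applied to depth-≤(k−1) tuples, so N_k = 5 + N_{k-1} + N_{k-1}.
N_0 = 5
N_1 = 5 + 5 + 5 = 15
So |H| = 15.
Each predicate of arity r yields |H|^r ground atoms (one per choice of an r-tuple from H):
  q: 15^2 = 225;  r: 15^2 = 225
Total ground atoms: 225 + 225 = 450.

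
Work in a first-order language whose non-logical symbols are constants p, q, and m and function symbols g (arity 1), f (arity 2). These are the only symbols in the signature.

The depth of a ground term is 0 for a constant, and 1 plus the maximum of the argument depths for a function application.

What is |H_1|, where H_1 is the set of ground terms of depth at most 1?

Let N_k = |{terms of depth ≤ k}|. Then N_0 = 3 and N_k = 3 + N_{k-1} + N_{k-1}^2 for k ≥ 1 (one summand per function symbol, arity giving the exponent).
N_0 = 3
N_1 = 3 + 3 + 3^2 = 15

15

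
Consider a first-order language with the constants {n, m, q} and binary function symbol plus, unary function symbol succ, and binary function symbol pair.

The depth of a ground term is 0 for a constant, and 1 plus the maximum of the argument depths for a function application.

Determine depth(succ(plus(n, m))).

depth(plus(n, m)) = 1 + max(0, 0) = 1
depth(succ(plus(n, m))) = 1 + depth(plus(n, m)) = 1 + 1 = 2

2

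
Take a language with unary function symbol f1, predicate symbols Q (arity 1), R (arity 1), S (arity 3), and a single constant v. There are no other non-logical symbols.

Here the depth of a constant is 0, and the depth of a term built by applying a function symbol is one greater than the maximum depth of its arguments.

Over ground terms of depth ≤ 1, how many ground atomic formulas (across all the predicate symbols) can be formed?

12

First count ground terms of depth ≤ 1.
Let N_k = |{terms of depth ≤ k}|. Then N_0 = 1 and N_k = 1 + N_{k-1} for k ≥ 1 (one summand per function symbol, arity giving the exponent).
N_0 = 1
N_1 = 1 + 1 = 2
So |H| = 2.
For each predicate symbol, the number of ground atoms is |H| raised to its arity; summing:
  Q: 2;  R: 2;  S: 2^3 = 8
Total ground atoms: 2 + 2 + 8 = 12.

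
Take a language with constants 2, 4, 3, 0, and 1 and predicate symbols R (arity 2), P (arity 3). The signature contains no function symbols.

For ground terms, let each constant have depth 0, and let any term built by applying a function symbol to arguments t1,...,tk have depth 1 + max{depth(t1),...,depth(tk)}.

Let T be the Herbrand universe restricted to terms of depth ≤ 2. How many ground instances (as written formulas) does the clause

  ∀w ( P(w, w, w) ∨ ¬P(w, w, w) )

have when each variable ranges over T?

Ground terms of depth ≤ 2:
  With no function symbols every ground term is a constant, so there are exactly 5 ground terms at every depth bound.
  N_0 = 5
  N_1 = 5
  N_2 = 5
So there are 5 ground terms available for substitution.
The variable w ranges independently over the available ground terms, and distinct assignments produce distinct instances.
Number of ground instances = 5.

5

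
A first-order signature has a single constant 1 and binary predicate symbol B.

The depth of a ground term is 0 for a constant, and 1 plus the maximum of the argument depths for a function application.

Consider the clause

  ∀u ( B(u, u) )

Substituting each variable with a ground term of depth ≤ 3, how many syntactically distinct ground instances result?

Ground terms of depth ≤ 3:
  With no function symbols every ground term is a constant, so there is exactly 1 ground term at every depth bound.
  N_0 = 1
  N_1 = 1
  N_2 = 1
  N_3 = 1
So there is exactly 1 ground term available for substitution.
The body mentions the single quantified variable u; since ground terms form a free algebra, no two substitutions collapse to the same formula.
Number of ground instances = 1.

1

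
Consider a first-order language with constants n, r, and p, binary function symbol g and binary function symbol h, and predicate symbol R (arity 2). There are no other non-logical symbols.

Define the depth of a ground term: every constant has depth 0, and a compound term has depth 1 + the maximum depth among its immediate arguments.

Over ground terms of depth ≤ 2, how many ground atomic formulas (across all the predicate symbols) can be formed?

783225

First count ground terms of depth ≤ 2.
Let N_k = |{terms of depth ≤ k}|. Then N_0 = 3 and N_k = 3 + N_{k-1}^2 + N_{k-1}^2 for k ≥ 1 (one summand per function symbol, arity giving the exponent).
N_0 = 3
N_1 = 3 + 3^2 + 3^2 = 21
N_2 = 3 + 21^2 + 21^2 = 885
So |H| = 885.
A ground atom is a predicate applied to a tuple of terms from H, so the count is the sum over predicates of |H|^arity:
  R: 885^2 = 783225
Total ground atoms: 783225.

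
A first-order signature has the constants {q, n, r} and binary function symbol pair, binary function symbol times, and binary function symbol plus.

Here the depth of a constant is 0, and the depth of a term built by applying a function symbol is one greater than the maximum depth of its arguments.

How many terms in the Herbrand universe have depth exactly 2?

If N_k denotes the number of depth-≤k ground terms, the 3 constants give N_0 = 3, and each function symbol of arity r contributes N_{k-1}^r new terms at level k: N_k = 3 + N_{k-1}^2 + N_{k-1}^2 + N_{k-1}^2.
N_0 = 3
N_1 = 3 + 3^2 + 3^2 + 3^2 = 30
N_2 = 3 + 30^2 + 30^2 + 30^2 = 2703
Terms of depth exactly 2: N_2 − N_1 = 2703 − 30 = 2673.

2673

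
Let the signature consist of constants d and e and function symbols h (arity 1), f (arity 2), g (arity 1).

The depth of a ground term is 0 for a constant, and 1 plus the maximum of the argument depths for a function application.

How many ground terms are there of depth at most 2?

Count level by level. With function symbols h/1, f/2, g/1, the terms of depth ≤ k are the 2 constants together with each function applied to depth-≤(k−1) tuples, so N_k = 2 + N_{k-1} + N_{k-1}^2 + N_{k-1}.
N_0 = 2
N_1 = 2 + 2 + 2^2 + 2 = 10
N_2 = 2 + 10 + 10^2 + 10 = 122

122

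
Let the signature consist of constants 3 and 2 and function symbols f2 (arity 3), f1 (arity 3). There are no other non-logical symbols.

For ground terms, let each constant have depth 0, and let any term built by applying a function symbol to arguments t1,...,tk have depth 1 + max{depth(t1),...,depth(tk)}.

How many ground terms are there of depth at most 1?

Write N_k for the number of ground terms of depth ≤ k. A term of depth ≤ k is either a constant or a function symbol applied to arguments of depth ≤ k−1, so N_k = 2 + N_{k-1}^3 + N_{k-1}^3.
N_0 = 2
N_1 = 2 + 2^3 + 2^3 = 18

18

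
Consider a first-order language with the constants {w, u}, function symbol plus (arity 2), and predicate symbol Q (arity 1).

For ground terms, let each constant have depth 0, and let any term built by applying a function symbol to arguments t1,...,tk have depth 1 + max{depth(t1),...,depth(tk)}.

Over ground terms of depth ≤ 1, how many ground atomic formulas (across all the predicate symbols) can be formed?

First count ground terms of depth ≤ 1.
Let N_k = |{terms of depth ≤ k}|. Then N_0 = 2 and N_k = 2 + N_{k-1}^2 for k ≥ 1 (one summand per function symbol, arity giving the exponent).
N_0 = 2
N_1 = 2 + 2^2 = 6
So |H| = 6.
A ground atom is a predicate applied to a tuple of terms from H, so the count is the sum over predicates of |H|^arity:
  Q: 6
Total ground atoms: 6.

6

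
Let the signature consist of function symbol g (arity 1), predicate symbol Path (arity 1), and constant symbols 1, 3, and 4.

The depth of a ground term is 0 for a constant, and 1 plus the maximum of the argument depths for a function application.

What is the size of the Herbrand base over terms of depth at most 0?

First count ground terms of depth ≤ 0.
If N_k denotes the number of depth-≤k ground terms, the 3 constants give N_0 = 3, and each function symbol of arity r contributes N_{k-1}^r new terms at level k: N_k = 3 + N_{k-1}.
N_0 = 3
Explicitly: 1, 3, 4.
So |H| = 3.
A ground atom is a predicate applied to a tuple of terms from H, so the count is the sum over predicates of |H|^arity:
  Path: 3
Total ground atoms: 3.

3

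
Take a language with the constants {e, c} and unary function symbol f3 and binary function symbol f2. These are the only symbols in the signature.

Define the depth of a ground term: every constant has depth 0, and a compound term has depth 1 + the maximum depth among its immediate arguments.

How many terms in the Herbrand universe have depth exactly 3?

5478

Let N_k count ground terms of depth at most k. Each non-constant term of depth ≤ k is some function symbol applied to depth-≤(k−1) arguments, giving N_k = 2 + N_{k-1} + N_{k-1}^2.
N_0 = 2
N_1 = 2 + 2 + 2^2 = 8
N_2 = 2 + 8 + 8^2 = 74
N_3 = 2 + 74 + 74^2 = 5552
Terms of depth exactly 3: N_3 − N_2 = 5552 − 74 = 5478.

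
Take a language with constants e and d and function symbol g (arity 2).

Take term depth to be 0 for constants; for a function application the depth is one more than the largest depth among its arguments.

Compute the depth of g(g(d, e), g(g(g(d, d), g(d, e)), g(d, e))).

depth(g(d, e)) = 1 + max(0, 0) = 1
depth(g(d, d)) = 1 + max(0, 0) = 1
depth(g(g(d, d), g(d, e))) = 1 + max(1, 1) = 2
depth(g(g(g(d, d), g(d, e)), g(d, e))) = 1 + max(2, 1) = 3
depth(g(g(d, e), g(g(g(d, d), g(d, e)), g(d, e)))) = 1 + max(1, 3) = 4

4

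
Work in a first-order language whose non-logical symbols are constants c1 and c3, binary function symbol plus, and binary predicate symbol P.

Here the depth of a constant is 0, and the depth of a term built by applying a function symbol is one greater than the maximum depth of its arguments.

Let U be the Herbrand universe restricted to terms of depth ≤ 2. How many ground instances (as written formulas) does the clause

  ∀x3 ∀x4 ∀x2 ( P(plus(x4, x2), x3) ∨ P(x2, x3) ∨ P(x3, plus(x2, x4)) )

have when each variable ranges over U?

Ground terms of depth ≤ 2:
  Let N_k = |{terms of depth ≤ k}|. Then N_0 = 2 and N_k = 2 + N_{k-1}^2 for k ≥ 1 (one summand per function symbol, arity giving the exponent).
  N_0 = 2
  N_1 = 2 + 2^2 = 6
  N_2 = 2 + 6^2 = 38
So there are 38 ground terms available for substitution.
Each of x3, x4, x2 ranges independently over the available ground terms, and distinct assignments produce distinct instances.
Number of ground instances = 38^3 = 54872.

54872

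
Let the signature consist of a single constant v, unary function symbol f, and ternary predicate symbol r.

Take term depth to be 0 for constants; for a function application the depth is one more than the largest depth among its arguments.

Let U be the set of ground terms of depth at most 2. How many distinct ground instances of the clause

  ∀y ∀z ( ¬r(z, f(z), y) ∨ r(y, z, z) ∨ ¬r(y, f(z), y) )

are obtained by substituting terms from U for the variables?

9

Ground terms of depth ≤ 2:
  Count level by level. With function symbols f/1, the terms of depth ≤ k are the 1 constant together with each function applied to depth-≤(k−1) tuples, so N_k = 1 + N_{k-1}.
  N_0 = 1
  N_1 = 1 + 1 = 2
  N_2 = 1 + 2 = 3
So there are 3 ground terms available for substitution.
The clause has 2 distinct variables (y, z), each appearing in the body. In the free term algebra distinct substitutions yield syntactically distinct ground instances.
Number of ground instances = 3^2 = 9.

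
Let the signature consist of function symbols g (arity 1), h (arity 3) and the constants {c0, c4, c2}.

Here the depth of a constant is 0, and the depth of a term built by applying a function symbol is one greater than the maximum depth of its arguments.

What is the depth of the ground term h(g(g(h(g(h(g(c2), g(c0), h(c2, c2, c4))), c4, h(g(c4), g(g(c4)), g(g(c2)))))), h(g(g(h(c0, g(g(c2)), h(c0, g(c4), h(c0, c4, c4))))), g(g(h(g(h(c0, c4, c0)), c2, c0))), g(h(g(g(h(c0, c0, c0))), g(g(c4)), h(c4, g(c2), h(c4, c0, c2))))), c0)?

depth(g(c2)) = 1 + depth(c2) = 1 + 0 = 1
depth(g(c0)) = 1 + depth(c0) = 1 + 0 = 1
depth(h(c2, c2, c4)) = 1 + max(0, 0, 0) = 1
depth(h(g(c2), g(c0), h(c2, c2, c4))) = 1 + max(1, 1, 1) = 2
depth(g(h(g(c2), g(c0), h(c2, c2, c4)))) = 1 + depth(h(g(c2), g(c0), h(c2, c2, c4))) = 1 + 2 = 3
depth(g(c4)) = 1 + depth(c4) = 1 + 0 = 1
depth(g(g(c4))) = 1 + depth(g(c4)) = 1 + 1 = 2
depth(g(g(c2))) = 1 + depth(g(c2)) = 1 + 1 = 2
depth(h(g(c4), g(g(c4)), g(g(c2)))) = 1 + max(1, 2, 2) = 3
depth(h(g(h(g(c2), g(c0), h(c2, c2, c4))), c4, h(g(c4), g(g(c4)), g(g(c2))))) = 1 + max(3, 0, 3) = 4
depth(g(h(g(h(g(c2), g(c0), h(c2, c2, c4))), c4, h(g(c4), g(g(c4)), g(g(c2)))))) = 1 + depth(h(g(h(g(c2), g(c0), h(c2, c2, c4))), c4, h(g(c4), g(g(c4)), g(g(c2))))) = 1 + 4 = 5
depth(g(g(h(g(h(g(c2), g(c0), h(c2, c2, c4))), c4, h(g(c4), g(g(c4)), g(g(c2))))))) = 1 + depth(g(h(g(h(g(c2), g(c0), h(c2, c2, c4))), c4, h(g(c4), g(g(c4)), g(g(c2)))))) = 1 + 5 = 6
depth(h(c0, c4, c4)) = 1 + max(0, 0, 0) = 1
depth(h(c0, g(c4), h(c0, c4, c4))) = 1 + max(0, 1, 1) = 2
depth(h(c0, g(g(c2)), h(c0, g(c4), h(c0, c4, c4)))) = 1 + max(0, 2, 2) = 3
depth(g(h(c0, g(g(c2)), h(c0, g(c4), h(c0, c4, c4))))) = 1 + depth(h(c0, g(g(c2)), h(c0, g(c4), h(c0, c4, c4)))) = 1 + 3 = 4
depth(g(g(h(c0, g(g(c2)), h(c0, g(c4), h(c0, c4, c4)))))) = 1 + depth(g(h(c0, g(g(c2)), h(c0, g(c4), h(c0, c4, c4))))) = 1 + 4 = 5
depth(h(c0, c4, c0)) = 1 + max(0, 0, 0) = 1
depth(g(h(c0, c4, c0))) = 1 + depth(h(c0, c4, c0)) = 1 + 1 = 2
depth(h(g(h(c0, c4, c0)), c2, c0)) = 1 + max(2, 0, 0) = 3
depth(g(h(g(h(c0, c4, c0)), c2, c0))) = 1 + depth(h(g(h(c0, c4, c0)), c2, c0)) = 1 + 3 = 4
depth(g(g(h(g(h(c0, c4, c0)), c2, c0)))) = 1 + depth(g(h(g(h(c0, c4, c0)), c2, c0))) = 1 + 4 = 5
depth(h(c0, c0, c0)) = 1 + max(0, 0, 0) = 1
depth(g(h(c0, c0, c0))) = 1 + depth(h(c0, c0, c0)) = 1 + 1 = 2
depth(g(g(h(c0, c0, c0)))) = 1 + depth(g(h(c0, c0, c0))) = 1 + 2 = 3
depth(h(c4, c0, c2)) = 1 + max(0, 0, 0) = 1
depth(h(c4, g(c2), h(c4, c0, c2))) = 1 + max(0, 1, 1) = 2
depth(h(g(g(h(c0, c0, c0))), g(g(c4)), h(c4, g(c2), h(c4, c0, c2)))) = 1 + max(3, 2, 2) = 4
depth(g(h(g(g(h(c0, c0, c0))), g(g(c4)), h(c4, g(c2), h(c4, c0, c2))))) = 1 + depth(h(g(g(h(c0, c0, c0))), g(g(c4)), h(c4, g(c2), h(c4, c0, c2)))) = 1 + 4 = 5
depth(h(g(g(h(c0, g(g(c2)), h(c0, g(c4), h(c0, c4, c4))))), g(g(h(g(h(c0, c4, c0)), c2, c0))), g(h(g(g(h(c0, c0, c0))), g(g(c4)), h(c4, g(c2), h(c4, c0, c2)))))) = 1 + max(5, 5, 5) = 6
depth(h(g(g(h(g(h(g(c2), g(c0), h(c2, c2, c4))), c4, h(g(c4), g(g(c4)), g(g(c2)))))), h(g(g(h(c0, g(g(c2)), h(c0, g(c4), h(c0, c4, c4))))), g(g(h(g(h(c0, c4, c0)), c2, c0))), g(h(g(g(h(c0, c0, c0))), g(g(c4)), h(c4, g(c2), h(c4, c0, c2))))), c0)) = 1 + max(6, 6, 0) = 7

7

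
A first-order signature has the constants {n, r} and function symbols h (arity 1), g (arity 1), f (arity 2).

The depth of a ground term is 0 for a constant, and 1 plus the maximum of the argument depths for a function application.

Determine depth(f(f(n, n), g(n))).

2

depth(f(n, n)) = 1 + max(0, 0) = 1
depth(g(n)) = 1 + depth(n) = 1 + 0 = 1
depth(f(f(n, n), g(n))) = 1 + max(1, 1) = 2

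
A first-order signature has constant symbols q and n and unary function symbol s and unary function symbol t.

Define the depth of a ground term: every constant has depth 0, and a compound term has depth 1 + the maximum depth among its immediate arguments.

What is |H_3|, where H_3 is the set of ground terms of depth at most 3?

30

Count level by level. With function symbols s/1, t/1, the terms of depth ≤ k are the 2 constants together with each function applied to depth-≤(k−1) tuples, so N_k = 2 + N_{k-1} + N_{k-1}.
N_0 = 2
N_1 = 2 + 2 + 2 = 6
N_2 = 2 + 6 + 6 = 14
N_3 = 2 + 14 + 14 = 30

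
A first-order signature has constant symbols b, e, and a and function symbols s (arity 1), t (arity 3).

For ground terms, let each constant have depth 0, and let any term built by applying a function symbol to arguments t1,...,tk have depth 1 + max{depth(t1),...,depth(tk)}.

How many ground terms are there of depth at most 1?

33

Write N_k for the number of ground terms of depth ≤ k. A term of depth ≤ k is either a constant or a function symbol applied to arguments of depth ≤ k−1, so N_k = 3 + N_{k-1} + N_{k-1}^3.
N_0 = 3
N_1 = 3 + 3 + 3^3 = 33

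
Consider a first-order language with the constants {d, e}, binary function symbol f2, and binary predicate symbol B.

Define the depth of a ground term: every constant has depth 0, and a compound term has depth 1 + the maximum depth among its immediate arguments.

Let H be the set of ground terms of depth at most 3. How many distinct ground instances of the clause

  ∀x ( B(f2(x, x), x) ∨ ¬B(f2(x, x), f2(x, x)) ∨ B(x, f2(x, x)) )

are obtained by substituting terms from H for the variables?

Ground terms of depth ≤ 3:
  Let N_k count ground terms of depth at most k. Each non-constant term of depth ≤ k is some function symbol applied to depth-≤(k−1) arguments, giving N_k = 2 + N_{k-1}^2.
  N_0 = 2
  N_1 = 2 + 2^2 = 6
  N_2 = 2 + 6^2 = 38
  N_3 = 2 + 38^2 = 1446
So there are 1446 ground terms available for substitution.
The body mentions the single quantified variable x; since ground terms form a free algebra, no two substitutions collapse to the same formula.
Number of ground instances = 1446.

1446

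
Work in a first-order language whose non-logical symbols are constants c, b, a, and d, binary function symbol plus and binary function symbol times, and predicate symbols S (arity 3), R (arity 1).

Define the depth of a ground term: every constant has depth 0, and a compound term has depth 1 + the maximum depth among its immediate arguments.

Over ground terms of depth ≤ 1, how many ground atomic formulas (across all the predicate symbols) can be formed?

46692

First count ground terms of depth ≤ 1.
Let N_k count ground terms of depth at most k. Each non-constant term of depth ≤ k is some function symbol applied to depth-≤(k−1) arguments, giving N_k = 4 + N_{k-1}^2 + N_{k-1}^2.
N_0 = 4
N_1 = 4 + 4^2 + 4^2 = 36
So |H| = 36.
For each predicate symbol, the number of ground atoms is |H| raised to its arity; summing:
  S: 36^3 = 46656;  R: 36
Total ground atoms: 46656 + 36 = 46692.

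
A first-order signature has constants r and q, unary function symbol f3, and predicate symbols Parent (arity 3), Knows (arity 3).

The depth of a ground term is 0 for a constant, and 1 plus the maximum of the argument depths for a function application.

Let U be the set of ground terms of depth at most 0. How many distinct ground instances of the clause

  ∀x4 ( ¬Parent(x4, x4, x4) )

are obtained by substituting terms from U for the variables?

2

Ground terms of depth ≤ 0:
  Let N_k = |{terms of depth ≤ k}|. Then N_0 = 2 and N_k = 2 + N_{k-1} for k ≥ 1 (one summand per function symbol, arity giving the exponent).
  N_0 = 2
  Explicitly: r, q.
So there are 2 ground terms available for substitution.
The body mentions the single quantified variable x4; since ground terms form a free algebra, no two substitutions collapse to the same formula.
Number of ground instances = 2.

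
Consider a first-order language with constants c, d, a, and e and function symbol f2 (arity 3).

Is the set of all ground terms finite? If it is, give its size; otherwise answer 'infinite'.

infinite

The signature has at least one function symbol (f2, arity 3) and at least one constant (c).
Iterating f2 gives infinitely many distinct ground terms: c, f2(c, c, c), f2(f2(c, c, c), f2(c, c, c), f2(c, c, c)), ...
So the Herbrand universe is infinite.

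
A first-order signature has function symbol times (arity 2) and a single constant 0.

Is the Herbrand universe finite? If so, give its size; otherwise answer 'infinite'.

infinite

The signature has at least one function symbol (times, arity 2) and at least one constant (0).
Iterating times gives infinitely many distinct ground terms: 0, times(0, 0), times(times(0, 0), times(0, 0)), ...
So the Herbrand universe is infinite.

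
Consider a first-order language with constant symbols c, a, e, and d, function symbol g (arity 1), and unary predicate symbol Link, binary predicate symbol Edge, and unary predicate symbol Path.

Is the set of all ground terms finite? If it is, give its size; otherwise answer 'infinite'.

The signature has at least one function symbol (g, arity 1) and at least one constant (c).
Iterating g gives infinitely many distinct ground terms: c, g(c), g(g(c)), ...
So the Herbrand universe is infinite.

infinite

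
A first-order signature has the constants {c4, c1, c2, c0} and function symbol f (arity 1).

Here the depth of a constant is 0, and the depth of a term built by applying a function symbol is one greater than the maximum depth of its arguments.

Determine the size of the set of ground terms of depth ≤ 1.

Count level by level. With function symbols f/1, the terms of depth ≤ k are the 4 constants together with each function applied to depth-≤(k−1) tuples, so N_k = 4 + N_{k-1}.
N_0 = 4
N_1 = 4 + 4 = 8

8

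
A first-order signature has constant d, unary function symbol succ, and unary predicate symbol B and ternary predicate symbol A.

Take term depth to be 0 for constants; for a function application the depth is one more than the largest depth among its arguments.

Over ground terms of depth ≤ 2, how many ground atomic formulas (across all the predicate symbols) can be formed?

First count ground terms of depth ≤ 2.
Count level by level. With function symbols succ/1, the terms of depth ≤ k are the 1 constant together with each function applied to depth-≤(k−1) tuples, so N_k = 1 + N_{k-1}.
N_0 = 1
N_1 = 1 + 1 = 2
N_2 = 1 + 2 = 3
Explicitly: d, succ(d), succ(succ(d)).
So |H| = 3.
Ground atoms are formed by filling each argument slot of a predicate with a term from H, so an r-ary predicate gives |H|^r atoms:
  B: 3;  A: 3^3 = 27
Total ground atoms: 3 + 27 = 30.

30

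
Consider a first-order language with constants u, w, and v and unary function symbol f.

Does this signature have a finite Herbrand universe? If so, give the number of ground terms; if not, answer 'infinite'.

The signature has at least one function symbol (f, arity 1) and at least one constant (u).
Iterating f gives infinitely many distinct ground terms: u, f(u), f(f(u)), ...
So the Herbrand universe is infinite.

infinite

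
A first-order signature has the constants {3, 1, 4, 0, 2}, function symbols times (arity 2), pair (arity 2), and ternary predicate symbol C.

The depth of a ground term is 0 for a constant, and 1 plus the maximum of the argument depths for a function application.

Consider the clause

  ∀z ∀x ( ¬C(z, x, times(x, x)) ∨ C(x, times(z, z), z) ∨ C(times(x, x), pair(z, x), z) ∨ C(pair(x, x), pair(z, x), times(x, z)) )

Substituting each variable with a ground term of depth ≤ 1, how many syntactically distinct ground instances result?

3025

Ground terms of depth ≤ 1:
  Let N_k = |{terms of depth ≤ k}|. Then N_0 = 5 and N_k = 5 + N_{k-1}^2 + N_{k-1}^2 for k ≥ 1 (one summand per function symbol, arity giving the exponent).
  N_0 = 5
  N_1 = 5 + 5^2 + 5^2 = 55
So there are 55 ground terms available for substitution.
Each of z, x ranges independently over the available ground terms, and distinct assignments produce distinct instances.
Number of ground instances = 55^2 = 3025.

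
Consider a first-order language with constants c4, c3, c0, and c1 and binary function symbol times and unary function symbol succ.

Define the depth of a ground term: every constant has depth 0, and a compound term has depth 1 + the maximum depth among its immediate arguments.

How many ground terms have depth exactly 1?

20

Let N_k = |{terms of depth ≤ k}|. Then N_0 = 4 and N_k = 4 + N_{k-1}^2 + N_{k-1} for k ≥ 1 (one summand per function symbol, arity giving the exponent).
N_0 = 4
N_1 = 4 + 4^2 + 4 = 24
Terms of depth exactly 1: N_1 − N_0 = 24 − 4 = 20.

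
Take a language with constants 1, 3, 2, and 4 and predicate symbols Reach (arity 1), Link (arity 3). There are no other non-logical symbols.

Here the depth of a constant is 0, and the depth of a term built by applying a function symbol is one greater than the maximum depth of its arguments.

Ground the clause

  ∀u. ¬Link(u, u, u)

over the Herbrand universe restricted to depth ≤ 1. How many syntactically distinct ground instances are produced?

Ground terms of depth ≤ 1:
  With no function symbols every ground term is a constant, so there are exactly 4 ground terms at every depth bound.
  N_0 = 4
  N_1 = 4
So there are 4 ground terms available for substitution.
There is 1 variable to instantiate (u),  occurring in at least one literal, so different choices give different ground instances.
Number of ground instances = 4.

4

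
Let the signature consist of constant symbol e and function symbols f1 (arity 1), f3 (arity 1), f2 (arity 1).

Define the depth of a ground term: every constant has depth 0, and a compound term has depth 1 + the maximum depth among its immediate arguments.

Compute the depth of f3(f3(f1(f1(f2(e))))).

depth(f2(e)) = 1 + depth(e) = 1 + 0 = 1
depth(f1(f2(e))) = 1 + depth(f2(e)) = 1 + 1 = 2
depth(f1(f1(f2(e)))) = 1 + depth(f1(f2(e))) = 1 + 2 = 3
depth(f3(f1(f1(f2(e))))) = 1 + depth(f1(f1(f2(e)))) = 1 + 3 = 4
depth(f3(f3(f1(f1(f2(e)))))) = 1 + depth(f3(f1(f1(f2(e))))) = 1 + 4 = 5

5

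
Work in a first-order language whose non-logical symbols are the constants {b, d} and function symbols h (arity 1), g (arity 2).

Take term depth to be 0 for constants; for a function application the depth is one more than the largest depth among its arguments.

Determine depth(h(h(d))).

2

depth(h(d)) = 1 + depth(d) = 1 + 0 = 1
depth(h(h(d))) = 1 + depth(h(d)) = 1 + 1 = 2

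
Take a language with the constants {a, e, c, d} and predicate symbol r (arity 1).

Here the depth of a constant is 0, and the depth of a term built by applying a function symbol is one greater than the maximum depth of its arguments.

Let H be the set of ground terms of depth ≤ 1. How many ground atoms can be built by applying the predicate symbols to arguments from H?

First count ground terms of depth ≤ 1.
With no function symbols every ground term is a constant, so there are exactly 4 ground terms at every depth bound.
N_0 = 4
N_1 = 4
Explicitly: a, e, c, d.
So |H| = 4.
A ground atom is a predicate applied to a tuple of terms from H, so the count is the sum over predicates of |H|^arity:
  r: 4
Total ground atoms: 4.

4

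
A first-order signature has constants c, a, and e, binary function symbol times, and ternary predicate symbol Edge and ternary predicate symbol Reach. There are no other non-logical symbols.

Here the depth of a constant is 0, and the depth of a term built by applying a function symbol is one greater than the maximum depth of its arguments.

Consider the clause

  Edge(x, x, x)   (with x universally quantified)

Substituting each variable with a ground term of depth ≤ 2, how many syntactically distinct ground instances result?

147

Ground terms of depth ≤ 2:
  Let N_k = |{terms of depth ≤ k}|. Then N_0 = 3 and N_k = 3 + N_{k-1}^2 for k ≥ 1 (one summand per function symbol, arity giving the exponent).
  N_0 = 3
  N_1 = 3 + 3^2 = 12
  N_2 = 3 + 12^2 = 147
So there are 147 ground terms available for substitution.
The clause has 1 distinct variable (x), which appears in the body. In the free term algebra distinct substitutions yield syntactically distinct ground instances.
Number of ground instances = 147.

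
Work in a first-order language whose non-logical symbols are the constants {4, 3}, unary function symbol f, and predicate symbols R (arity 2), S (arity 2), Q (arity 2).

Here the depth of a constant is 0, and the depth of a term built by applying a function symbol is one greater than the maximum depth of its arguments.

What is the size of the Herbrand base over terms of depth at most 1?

First count ground terms of depth ≤ 1.
If N_k denotes the number of depth-≤k ground terms, the 2 constants give N_0 = 2, and each function symbol of arity r contributes N_{k-1}^r new terms at level k: N_k = 2 + N_{k-1}.
N_0 = 2
N_1 = 2 + 2 = 4
Explicitly: 4, 3, f(4), f(3).
So |H| = 4.
For each predicate symbol, the number of ground atoms is |H| raised to its arity; summing:
  R: 4^2 = 16;  S: 4^2 = 16;  Q: 4^2 = 16
Total ground atoms: 16 + 16 + 16 = 48.

48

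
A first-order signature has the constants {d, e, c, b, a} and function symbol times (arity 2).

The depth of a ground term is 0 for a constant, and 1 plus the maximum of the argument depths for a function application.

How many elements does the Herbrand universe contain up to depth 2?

905

Write N_k for the number of ground terms of depth ≤ k. A term of depth ≤ k is either a constant or a function symbol applied to arguments of depth ≤ k−1, so N_k = 5 + N_{k-1}^2.
N_0 = 5
N_1 = 5 + 5^2 = 30
N_2 = 5 + 30^2 = 905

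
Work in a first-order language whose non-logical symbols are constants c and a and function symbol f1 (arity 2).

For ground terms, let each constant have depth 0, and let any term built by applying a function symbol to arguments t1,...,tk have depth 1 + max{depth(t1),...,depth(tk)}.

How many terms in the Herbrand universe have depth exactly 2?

32

Let N_k = |{terms of depth ≤ k}|. Then N_0 = 2 and N_k = 2 + N_{k-1}^2 for k ≥ 1 (one summand per function symbol, arity giving the exponent).
N_0 = 2
N_1 = 2 + 2^2 = 6
N_2 = 2 + 6^2 = 38
Terms of depth exactly 2: N_2 − N_1 = 38 − 6 = 32.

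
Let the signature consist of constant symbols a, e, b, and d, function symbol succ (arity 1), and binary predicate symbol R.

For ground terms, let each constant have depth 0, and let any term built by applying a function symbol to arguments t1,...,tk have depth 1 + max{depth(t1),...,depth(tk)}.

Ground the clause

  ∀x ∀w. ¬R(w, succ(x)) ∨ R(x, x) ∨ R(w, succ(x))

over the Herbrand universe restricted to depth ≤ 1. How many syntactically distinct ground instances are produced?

Ground terms of depth ≤ 1:
  Let N_k = |{terms of depth ≤ k}|. Then N_0 = 4 and N_k = 4 + N_{k-1} for k ≥ 1 (one summand per function symbol, arity giving the exponent).
  N_0 = 4
  N_1 = 4 + 4 = 8
  Explicitly: a, e, b, d, succ(a), succ(e), succ(b), succ(d).
So there are 8 ground terms available for substitution.
The body mentions every one of the 2 quantified variables; since ground terms form a free algebra, no two substitutions collapse to the same formula.
Number of ground instances = 8^2 = 64.

64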